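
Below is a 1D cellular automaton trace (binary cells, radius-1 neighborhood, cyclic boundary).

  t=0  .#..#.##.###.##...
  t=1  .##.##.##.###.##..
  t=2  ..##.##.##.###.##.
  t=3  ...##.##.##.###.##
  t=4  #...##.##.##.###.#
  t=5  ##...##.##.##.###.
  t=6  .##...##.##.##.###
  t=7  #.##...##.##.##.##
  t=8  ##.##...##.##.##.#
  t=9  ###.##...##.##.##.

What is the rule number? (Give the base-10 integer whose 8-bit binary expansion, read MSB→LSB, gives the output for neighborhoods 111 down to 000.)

244

  [7] ### => #  t=0,i=10
  [6] ##. => #  t=0,i=7
  [5] #.# => #  t=0,i=5
  [4] #.. => #  t=0,i=2
  [3] .## => .  t=0,i=6
  [2] .#. => #  t=0,i=1
  [1] ..# => .  t=0,i=0
  [0] ... => .  t=0,i=16
  bits 11110100 = 244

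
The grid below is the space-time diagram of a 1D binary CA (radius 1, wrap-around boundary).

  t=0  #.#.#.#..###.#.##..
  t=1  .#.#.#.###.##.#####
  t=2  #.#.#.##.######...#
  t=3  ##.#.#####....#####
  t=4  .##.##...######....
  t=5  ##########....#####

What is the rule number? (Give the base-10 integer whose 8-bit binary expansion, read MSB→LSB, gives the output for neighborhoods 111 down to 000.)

123

  ### -> .   bit 7 = 0  t=0,i=10
  ##. -> #   bit 6 = 1  t=0,i=11
  #.# -> #   bit 5 = 1  t=0,i=1
  #.. -> #   bit 4 = 1  t=0,i=7
  .## -> #   bit 3 = 1  t=0,i=9
  .#. -> .   bit 2 = 0  t=0,i=0
  ..# -> #   bit 1 = 1  t=0,i=8
  ... -> #   bit 0 = 1  t=2,i=16
  bits 01111011 = 123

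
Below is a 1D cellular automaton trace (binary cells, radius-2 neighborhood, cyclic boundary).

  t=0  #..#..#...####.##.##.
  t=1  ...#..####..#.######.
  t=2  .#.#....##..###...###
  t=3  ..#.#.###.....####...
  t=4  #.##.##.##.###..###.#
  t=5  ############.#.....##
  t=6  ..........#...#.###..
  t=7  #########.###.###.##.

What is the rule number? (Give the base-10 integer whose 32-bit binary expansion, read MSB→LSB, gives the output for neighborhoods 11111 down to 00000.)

  nb #####: next=.  (t=1,i=16, bit31=0)
  nb ####.: next=#  (t=0,i=12, bit30=1)
  nb ###.#: next=.  (t=0,i=13, bit29=0)
  nb ###..: next=#  (t=1,i=9, bit28=1)
  nb ##.##: next=#  (t=0,i=14, bit27=1)
  nb ##.#.: next=.  (t=0,i=20, bit26=0)
  nb ##..#: next=.  (t=1,i=10, bit25=0)
  nb ##...: next=#  (t=1,i=20, bit24=1)
  nb #.###: next=#  (t=1,i=14, bit23=1)
  nb #.##.: next=#  (t=0,i=15, bit22=1)
  nb #.#.#: next=.  (t=2,i=1, bit21=0)
  nb #.#..: next=.  (t=0,i=0, bit20=0)
  nb #..##: next=.  (t=1,i=5, bit19=0)
  nb #..#.: next=.  (t=0,i=2, bit18=0)
  nb #...#: next=#  (t=0,i=8, bit17=1)
  nb #....: next=.  (t=1,i=0, bit16=0)
  nb .####: next=.  (t=0,i=11, bit15=0)
  nb .###.: next=.  (t=2,i=13, bit14=0)
  nb .##.#: next=#  (t=0,i=16, bit13=1)
  nb .##..: next=.  (t=2,i=9, bit12=0)
  nb .#.##: next=#  (t=1,i=13, bit11=1)
  nb .#.#.: next=#  (t=2,i=2, bit10=1)
  nb .#..#: next=.  (t=0,i=1, bit9=0)
  nb .#...: next=#  (t=0,i=7, bit8=1)
  nb ..###: next=.  (t=0,i=10, bit7=0)
  nb ..##.: next=#  (t=2,i=8, bit6=1)
  nb ..#.#: next=#  (t=1,i=12, bit5=1)
  nb ..#..: next=#  (t=0,i=3, bit4=1)
  nb ...##: next=#  (t=0,i=9, bit3=1)
  nb ...#.: next=.  (t=1,i=2, bit2=0)
  nb ....#: next=#  (t=1,i=1, bit1=1)
  nb .....: next=#  (t=3,i=11, bit0=1)
  bits 01011001110000100010110101111011 = 1505897851

1505897851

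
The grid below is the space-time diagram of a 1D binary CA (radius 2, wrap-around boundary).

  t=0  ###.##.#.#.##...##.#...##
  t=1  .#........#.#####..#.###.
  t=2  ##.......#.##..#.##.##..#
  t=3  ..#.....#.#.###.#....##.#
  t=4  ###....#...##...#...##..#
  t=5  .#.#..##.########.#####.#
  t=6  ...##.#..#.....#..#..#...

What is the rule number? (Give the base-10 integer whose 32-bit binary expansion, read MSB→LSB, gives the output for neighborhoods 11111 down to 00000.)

1133910748

  nb #####: next=.  (t=0,i=0, bit31=0)
  nb ####.: next=#  (t=0,i=1, bit30=1)
  nb ###.#: next=.  (t=0,i=2, bit29=0)
  nb ###..: next=.  (t=1,i=16, bit28=0)
  nb ##.##: next=.  (t=0,i=3, bit27=0)
  nb ##.#.: next=.  (t=0,i=6, bit26=0)
  nb ##..#: next=#  (t=1,i=17, bit25=1)
  nb ##...: next=#  (t=0,i=13, bit24=1)
  nb #.###: next=#  (t=1,i=12, bit23=1)
  nb #.##.: next=.  (t=0,i=4, bit22=0)
  nb #.#.#: next=.  (t=0,i=7, bit21=0)
  nb #.#..: next=#  (t=0,i=19, bit20=1)
  nb #..##: next=.  (t=2,i=23, bit19=0)
  nb #..#.: next=#  (t=1,i=0, bit18=1)
  nb #...#: next=#  (t=0,i=14, bit17=1)
  nb #....: next=.  (t=1,i=3, bit16=0)
  nb .####: next=.  (t=0,i=24, bit15=0)
  nb .###.: next=.  (t=1,i=22, bit14=0)
  nb .##.#: next=.  (t=0,i=5, bit13=0)
  nb .##..: next=#  (t=0,i=12, bit12=1)
  nb .#.##: next=#  (t=0,i=10, bit11=1)
  nb .#.#.: next=.  (t=0,i=8, bit10=0)
  nb .#..#: next=#  (t=3,i=0, bit9=1)
  nb .#...: next=.  (t=0,i=20, bit8=0)
  nb ..###: next=#  (t=0,i=23, bit7=1)
  nb ..##.: next=#  (t=0,i=16, bit6=1)
  nb ..#.#: next=.  (t=1,i=10, bit5=0)
  nb ..#..: next=#  (t=1,i=1, bit4=1)
  nb ...##: next=#  (t=0,i=15, bit3=1)
  nb ...#.: next=#  (t=1,i=9, bit2=1)
  nb ....#: next=.  (t=1,i=8, bit1=0)
  nb .....: next=.  (t=1,i=4, bit0=0)
  bits 01000011100101100001101011011100 = 1133910748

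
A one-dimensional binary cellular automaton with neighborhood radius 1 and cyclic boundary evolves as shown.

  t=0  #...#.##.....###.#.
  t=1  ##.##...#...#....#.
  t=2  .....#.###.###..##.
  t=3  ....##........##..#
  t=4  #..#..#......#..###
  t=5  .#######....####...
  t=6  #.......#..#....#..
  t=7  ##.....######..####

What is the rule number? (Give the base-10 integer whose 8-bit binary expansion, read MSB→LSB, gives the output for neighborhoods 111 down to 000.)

22

  ###|.  b7=0 t=0,i=14
  ##.|.  b6=0 t=0,i=7
  #.#|.  b5=0 t=0,i=5
  #..|#  b4=1 t=0,i=1
  .##|.  b3=0 t=0,i=6
  .#.|#  b2=1 t=0,i=0
  ..#|#  b1=1 t=0,i=3
  ...|.  b0=0 t=0,i=2
  bits 00010110 = 22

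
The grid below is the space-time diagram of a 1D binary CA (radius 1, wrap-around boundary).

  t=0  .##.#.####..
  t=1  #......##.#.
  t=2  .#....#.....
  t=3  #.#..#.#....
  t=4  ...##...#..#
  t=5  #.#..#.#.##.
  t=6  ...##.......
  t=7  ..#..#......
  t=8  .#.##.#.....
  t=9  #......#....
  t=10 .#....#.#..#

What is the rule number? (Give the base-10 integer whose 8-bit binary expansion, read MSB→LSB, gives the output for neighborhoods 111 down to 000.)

146

  [7] ### => #  t=0,i=7
  [6] ##. => .  t=0,i=2
  [5] #.# => .  t=0,i=3
  [4] #.. => #  t=0,i=10
  [3] .## => .  t=0,i=1
  [2] .#. => .  t=0,i=4
  [1] ..# => #  t=0,i=0
  [0] ... => .  t=0,i=11
  bits 10010010 = 146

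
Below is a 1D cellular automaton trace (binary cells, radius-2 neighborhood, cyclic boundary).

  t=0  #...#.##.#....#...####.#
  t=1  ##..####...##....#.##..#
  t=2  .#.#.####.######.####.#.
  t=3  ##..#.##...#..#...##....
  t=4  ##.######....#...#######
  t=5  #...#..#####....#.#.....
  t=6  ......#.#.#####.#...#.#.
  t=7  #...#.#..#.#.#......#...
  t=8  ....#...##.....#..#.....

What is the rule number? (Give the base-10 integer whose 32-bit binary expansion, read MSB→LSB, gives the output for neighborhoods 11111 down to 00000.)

1364047978

  #####|.  b31=0 t=2,i=12
  ####.|#  b30=1 t=0,i=20
  ###.#|.  b29=0 t=0,i=21
  ###..|#  b28=1 t=1,i=1
  ##.##|.  b27=0 t=0,i=22
  ##.#.|.  b26=0 t=0,i=8
  ##..#|.  b25=0 t=1,i=2
  ##...|#  b24=1 t=0,i=1
  #.###|.  b23=0 t=2,i=5
  #.##.|#  b22=1 t=0,i=6
  #.#.#|.  b21=0 t=2,i=3
  #.#..|.  b20=0 t=0,i=9
  #..##|#  b19=1 t=1,i=3
  #..#.|#  b18=1 t=2,i=0
  #...#|.  b17=0 t=0,i=2
  #....|#  b16=1 t=0,i=11
  .####|#  b15=1 t=0,i=19
  .###.|.  b14=0 t=1,i=0
  .##.#|#  b13=1 t=0,i=7
  .##..|#  b12=1 t=0,i=0
  .#.##|#  b11=1 t=0,i=5
  .#.#.|.  b10=0 t=2,i=2
  .#..#|.  b9=0 t=2,i=23
  .#...|.  b8=0 t=0,i=10
  ..###|.  b7=0 t=0,i=18
  ..##.|#  b6=1 t=1,i=11
  ..#.#|#  b5=1 t=0,i=4
  ..#..|.  b4=0 t=0,i=14
  ...##|#  b3=1 t=0,i=17
  ...#.|.  b2=0 t=0,i=3
  ....#|#  b1=1 t=0,i=12
  .....|.  b0=0 t=5,i=21
  bits 01010001010011011011100001101010 = 1364047978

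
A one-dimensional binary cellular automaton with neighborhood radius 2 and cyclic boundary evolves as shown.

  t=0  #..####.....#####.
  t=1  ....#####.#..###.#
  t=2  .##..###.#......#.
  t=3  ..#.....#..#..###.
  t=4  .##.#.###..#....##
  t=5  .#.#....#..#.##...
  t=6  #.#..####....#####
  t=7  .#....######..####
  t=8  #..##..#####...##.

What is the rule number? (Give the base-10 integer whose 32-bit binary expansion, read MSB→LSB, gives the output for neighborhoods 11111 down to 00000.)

3577844758

  [31] ##### => #  t=0,i=14
  [30] ####. => #  t=0,i=5
  [29] ###.# => .  t=0,i=16
  [28] ###.. => #  t=0,i=6
  [27] ##.## => .  t=4,i=0
  [26] ##.#. => #  t=0,i=17
  [25] ##..# => .  t=2,i=3
  [24] ##... => #  t=0,i=7
  [23] #.### => .  t=4,i=6
  [22] #.##. => #  t=4,i=1
  [21] #.#.# => .  t=4,i=4
  [20] #.#.. => .  t=0,i=0
  [19] #..## => .  t=0,i=2
  [18] #..#. => .  t=3,i=10
  [17] #...# => .  t=3,i=0
  [16] #.... => #  t=0,i=8
  [15] .#### => #  t=0,i=4
  [14] .###. => .  t=1,i=14
  [13] .##.# => .  t=4,i=2
  [12] .##.. => #  t=2,i=2
  [11] .#.## => .  t=4,i=5
  [10] .#.#. => #  t=5,i=2
  [9] .#..# => .  t=0,i=1
  [8] .#... => .  t=1,i=0
  [7] ..### => .  t=0,i=3
  [6] ..##. => .  t=2,i=1
  [5] ..#.# => .  t=5,i=1
  [4] ..#.. => #  t=2,i=16
  [3] ...## => .  t=0,i=11
  [2] ...#. => #  t=2,i=15
  [1] ....# => #  t=0,i=10
  [0] ..... => .  t=0,i=9
  bits 11010101010000011001010000010110 = 3577844758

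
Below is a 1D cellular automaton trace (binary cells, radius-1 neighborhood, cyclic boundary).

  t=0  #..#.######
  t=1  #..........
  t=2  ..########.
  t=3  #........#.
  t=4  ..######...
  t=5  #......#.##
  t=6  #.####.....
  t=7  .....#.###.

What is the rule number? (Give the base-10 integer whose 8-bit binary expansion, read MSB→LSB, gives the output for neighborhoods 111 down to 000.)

65

  ### -> .   bit 7 = 0  t=0,i=6
  ##. -> #   bit 6 = 1  t=0,i=0
  #.# -> .   bit 5 = 0  t=0,i=4
  #.. -> .   bit 4 = 0  t=0,i=1
  .## -> .   bit 3 = 0  t=0,i=5
  .#. -> .   bit 2 = 0  t=0,i=3
  ..# -> .   bit 1 = 0  t=0,i=2
  ... -> #   bit 0 = 1  t=1,i=2
  bits 01000001 = 65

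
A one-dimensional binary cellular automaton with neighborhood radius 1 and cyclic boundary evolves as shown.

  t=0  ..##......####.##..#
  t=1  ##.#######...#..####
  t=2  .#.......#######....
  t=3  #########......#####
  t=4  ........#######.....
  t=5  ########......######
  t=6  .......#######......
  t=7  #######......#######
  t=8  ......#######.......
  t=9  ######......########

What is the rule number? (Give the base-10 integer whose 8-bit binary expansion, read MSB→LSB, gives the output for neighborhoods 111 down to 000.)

87

  ###|.  b7=0 t=0,i=11
  ##.|#  b6=1 t=0,i=3
  #.#|.  b5=0 t=0,i=14
  #..|#  b4=1 t=0,i=0
  .##|.  b3=0 t=0,i=2
  .#.|#  b2=1 t=0,i=19
  ..#|#  b1=1 t=0,i=1
  ...|#  b0=1 t=0,i=5
  bits 01010111 = 87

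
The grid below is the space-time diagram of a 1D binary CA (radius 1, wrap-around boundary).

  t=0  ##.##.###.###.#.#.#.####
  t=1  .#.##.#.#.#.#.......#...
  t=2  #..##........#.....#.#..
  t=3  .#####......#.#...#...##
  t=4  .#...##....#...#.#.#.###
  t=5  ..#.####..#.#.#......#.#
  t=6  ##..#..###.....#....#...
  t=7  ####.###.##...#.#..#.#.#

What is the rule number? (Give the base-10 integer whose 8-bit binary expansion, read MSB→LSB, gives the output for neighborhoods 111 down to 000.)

90

  [7] ### => .  t=0,i=0
  [6] ##. => #  t=0,i=1
  [5] #.# => .  t=0,i=2
  [4] #.. => #  t=1,i=13
  [3] .## => #  t=0,i=3
  [2] .#. => .  t=0,i=14
  [1] ..# => #  t=1,i=0
  [0] ... => .  t=1,i=14
  bits 01011010 = 90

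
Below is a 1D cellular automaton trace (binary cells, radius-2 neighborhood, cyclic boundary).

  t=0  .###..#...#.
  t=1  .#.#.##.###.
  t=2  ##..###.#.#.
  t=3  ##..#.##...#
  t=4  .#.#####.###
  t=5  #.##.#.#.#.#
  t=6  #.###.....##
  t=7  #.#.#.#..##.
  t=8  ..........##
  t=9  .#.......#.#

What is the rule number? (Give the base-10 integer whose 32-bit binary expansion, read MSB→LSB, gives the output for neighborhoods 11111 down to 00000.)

  #####|#  b31=1 t=4,i=5
  ####.|.  b30=0 t=4,i=6
  ###.#|#  b29=1 t=2,i=6
  ###..|#  b28=1 t=0,i=3
  ##.##|.  b27=0 t=1,i=7
  ##.#.|#  b26=1 t=2,i=7
  ##..#|.  b25=0 t=0,i=4
  ##...|.  b24=0 t=3,i=8
  #.###|#  b23=1 t=1,i=8
  #.##.|#  b22=1 t=1,i=5
  #.#.#|.  b21=0 t=1,i=3
  #.#..|.  b20=0 t=7,i=6
  #..##|.  b19=0 t=0,i=0
  #..#.|#  b18=1 t=0,i=5
  #...#|#  b17=1 t=0,i=8
  #....|#  b16=1 t=6,i=6
  .####|.  b15=0 t=4,i=4
  .###.|.  b14=0 t=0,i=2
  .##.#|#  b13=1 t=1,i=6
  .##..|#  b12=1 t=2,i=1
  .#.##|#  b11=1 t=1,i=4
  .#.#.|.  b10=0 t=1,i=2
  .#..#|.  b9=0 t=0,i=11
  .#...|.  b8=0 t=0,i=7
  ..###|#  b7=1 t=0,i=1
  ..##.|.  b6=0 t=7,i=9
  ..#.#|#  b5=1 t=1,i=1
  ..#..|#  b4=1 t=0,i=6
  ...##|#  b3=1 t=3,i=10
  ...#.|#  b2=1 t=0,i=9
  ....#|.  b1=0 t=6,i=8
  .....|.  b0=0 t=6,i=7
  bits 10110100110001110011100010111100 = 3032955068

3032955068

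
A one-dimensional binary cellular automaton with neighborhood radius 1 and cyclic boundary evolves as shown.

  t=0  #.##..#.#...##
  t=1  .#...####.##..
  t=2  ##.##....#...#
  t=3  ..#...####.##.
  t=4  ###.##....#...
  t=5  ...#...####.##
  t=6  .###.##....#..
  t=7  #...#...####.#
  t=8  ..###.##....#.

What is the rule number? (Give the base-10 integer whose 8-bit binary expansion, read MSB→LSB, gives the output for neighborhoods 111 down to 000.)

  [7] ### => .  t=0,i=13
  [6] ##. => .  t=0,i=0
  [5] #.# => #  t=0,i=1
  [4] #.. => .  t=0,i=4
  [3] .## => .  t=0,i=2
  [2] .#. => #  t=0,i=6
  [1] ..# => #  t=0,i=5
  [0] ... => #  t=0,i=10
  bits 00100111 = 39

39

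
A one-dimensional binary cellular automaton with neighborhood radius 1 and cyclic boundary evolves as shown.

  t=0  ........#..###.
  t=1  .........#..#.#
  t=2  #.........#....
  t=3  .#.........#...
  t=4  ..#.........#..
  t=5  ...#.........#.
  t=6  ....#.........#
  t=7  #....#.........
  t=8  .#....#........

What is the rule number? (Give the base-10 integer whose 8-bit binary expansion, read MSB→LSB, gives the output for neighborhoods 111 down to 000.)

144

  ### -> #   bit 7 = 1  t=0,i=12
  ##. -> .   bit 6 = 0  t=0,i=13
  #.# -> .   bit 5 = 0  t=1,i=13
  #.. -> #   bit 4 = 1  t=0,i=9
  .## -> .   bit 3 = 0  t=0,i=11
  .#. -> .   bit 2 = 0  t=0,i=8
  ..# -> .   bit 1 = 0  t=0,i=7
  ... -> .   bit 0 = 0  t=0,i=0
  bits 10010000 = 144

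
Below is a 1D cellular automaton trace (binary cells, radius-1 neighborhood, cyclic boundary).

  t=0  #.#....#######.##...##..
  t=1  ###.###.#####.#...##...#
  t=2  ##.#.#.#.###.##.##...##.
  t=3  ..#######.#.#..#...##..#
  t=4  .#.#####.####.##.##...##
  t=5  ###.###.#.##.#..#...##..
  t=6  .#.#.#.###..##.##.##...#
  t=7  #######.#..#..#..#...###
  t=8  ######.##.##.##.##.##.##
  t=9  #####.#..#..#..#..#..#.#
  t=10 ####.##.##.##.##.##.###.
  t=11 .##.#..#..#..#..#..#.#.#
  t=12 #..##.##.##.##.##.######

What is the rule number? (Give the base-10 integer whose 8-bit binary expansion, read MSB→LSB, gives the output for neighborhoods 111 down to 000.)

167

  nb ###: next=#  (t=0,i=8, bit7=1)
  nb ##.: next=.  (t=0,i=13, bit6=0)
  nb #.#: next=#  (t=0,i=1, bit5=1)
  nb #..: next=.  (t=0,i=3, bit4=0)
  nb .##: next=.  (t=0,i=7, bit3=0)
  nb .#.: next=#  (t=0,i=0, bit2=1)
  nb ..#: next=#  (t=0,i=6, bit1=1)
  nb ...: next=#  (t=0,i=4, bit0=1)
  bits 10100111 = 167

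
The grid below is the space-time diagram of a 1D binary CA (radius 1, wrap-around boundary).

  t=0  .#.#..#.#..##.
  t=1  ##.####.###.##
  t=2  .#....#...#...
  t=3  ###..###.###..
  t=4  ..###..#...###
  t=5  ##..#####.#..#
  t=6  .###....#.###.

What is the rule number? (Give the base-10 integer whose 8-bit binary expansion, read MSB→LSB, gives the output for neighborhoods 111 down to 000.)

  ###|.  b7=0 t=1,i=0
  ##.|#  b6=1 t=0,i=12
  #.#|.  b5=0 t=0,i=2
  #..|#  b4=1 t=0,i=4
  .##|.  b3=0 t=0,i=11
  .#.|#  b2=1 t=0,i=1
  ..#|#  b1=1 t=0,i=0
  ...|.  b0=0 t=2,i=3
  bits 01010110 = 86

86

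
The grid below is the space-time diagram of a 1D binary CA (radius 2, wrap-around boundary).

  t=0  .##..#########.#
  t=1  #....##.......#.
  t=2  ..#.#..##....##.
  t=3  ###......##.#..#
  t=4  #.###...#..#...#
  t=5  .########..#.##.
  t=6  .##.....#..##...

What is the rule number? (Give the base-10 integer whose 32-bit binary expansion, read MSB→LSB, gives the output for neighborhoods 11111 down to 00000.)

  ##### -> .   bit 31 = 0  t=0,i=7
  ####. -> .   bit 30 = 0  t=0,i=12
  ###.# -> .   bit 29 = 0  t=0,i=13
  ###.. -> #   bit 28 = 1  t=3,i=2
  ##.## -> #   bit 27 = 1  t=4,i=1
  ##.#. -> #   bit 26 = 1  t=0,i=14
  ##..# -> .   bit 25 = 0  t=0,i=3
  ##... -> #   bit 24 = 1  t=1,i=7
  #.### -> #   bit 23 = 1  t=4,i=2
  #.##. -> .   bit 22 = 0  t=0,i=1
  #.#.# -> .   bit 21 = 0  t=0,i=15
  #.#.. -> .   bit 20 = 0  t=1,i=0
  #..## -> .   bit 19 = 0  t=0,i=4
  #..#. -> .   bit 18 = 0  t=4,i=10
  #...# -> #   bit 17 = 1  t=2,i=0
  #.... -> #   bit 16 = 1  t=1,i=2
  .#### -> #   bit 15 = 1  t=0,i=6
  .###. -> #   bit 14 = 1  t=4,i=3
  .##.# -> .   bit 13 = 0  t=3,i=10
  .##.. -> .   bit 12 = 0  t=0,i=2
  .#.## -> #   bit 11 = 1  t=0,i=0
  .#.#. -> .   bit 10 = 0  t=1,i=15
  .#..# -> .   bit 9 = 0  t=2,i=5
  .#... -> .   bit 8 = 0  t=1,i=1
  ..### -> #   bit 7 = 1  t=0,i=5
  ..##. -> .   bit 6 = 0  t=1,i=5
  ..#.# -> #   bit 5 = 1  t=1,i=14
  ..#.. -> #   bit 4 = 1  t=4,i=8
  ...## -> #   bit 3 = 1  t=1,i=4
  ...#. -> #   bit 2 = 1  t=1,i=13
  ....# -> .   bit 1 = 0  t=1,i=3
  ..... -> .   bit 0 = 0  t=1,i=9
  bits 00011101100000111100100010111100 = 495175868

495175868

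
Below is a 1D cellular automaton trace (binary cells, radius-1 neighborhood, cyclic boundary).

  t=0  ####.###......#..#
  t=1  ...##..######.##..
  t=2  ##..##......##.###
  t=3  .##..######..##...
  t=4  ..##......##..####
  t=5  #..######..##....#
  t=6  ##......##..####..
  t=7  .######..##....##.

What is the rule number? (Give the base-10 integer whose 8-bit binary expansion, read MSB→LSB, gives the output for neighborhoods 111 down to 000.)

  [7] ### => .  t=0,i=0
  [6] ##. => #  t=0,i=3
  [5] #.# => #  t=0,i=4
  [4] #.. => #  t=0,i=8
  [3] .## => .  t=0,i=5
  [2] .#. => #  t=0,i=14
  [1] ..# => .  t=0,i=13
  [0] ... => #  t=0,i=9
  bits 01110101 = 117

117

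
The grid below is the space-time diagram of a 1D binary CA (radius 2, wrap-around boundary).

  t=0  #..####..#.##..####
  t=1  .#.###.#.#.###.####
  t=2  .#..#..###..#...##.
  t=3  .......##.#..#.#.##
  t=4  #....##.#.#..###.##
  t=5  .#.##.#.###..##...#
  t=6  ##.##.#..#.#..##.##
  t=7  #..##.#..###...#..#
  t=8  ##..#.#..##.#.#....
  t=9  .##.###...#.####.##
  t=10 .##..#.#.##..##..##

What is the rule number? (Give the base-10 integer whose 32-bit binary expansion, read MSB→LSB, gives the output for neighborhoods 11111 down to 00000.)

  ##### -> #   bit 31 = 1  t=0,i=17
  ####. -> #   bit 30 = 1  t=0,i=5
  ###.# -> .   bit 29 = 0  t=1,i=5
  ###.. -> .   bit 28 = 0  t=0,i=0
  ##.## -> .   bit 27 = 0  t=1,i=14
  ##.#. -> .   bit 26 = 0  t=1,i=0
  ##..# -> #   bit 25 = 1  t=0,i=1
  ##... -> #   bit 24 = 1  t=3,i=0
  #.### -> .   bit 23 = 0  t=1,i=3
  #.##. -> #   bit 22 = 1  t=0,i=11
  #.#.# -> #   bit 21 = 1  t=1,i=1
  #.#.. -> #   bit 20 = 1  t=3,i=10
  #..## -> .   bit 19 = 0  t=0,i=2
  #..#. -> .   bit 18 = 0  t=0,i=8
  #...# -> .   bit 17 = 0  t=2,i=14
  #.... -> .   bit 16 = 0  t=3,i=1
  .#### -> #   bit 15 = 1  t=0,i=4
  .###. -> #   bit 14 = 1  t=1,i=4
  .##.# -> #   bit 13 = 1  t=3,i=8
  .##.. -> #   bit 12 = 1  t=0,i=12
  .#.## -> .   bit 11 = 0  t=0,i=10
  .#.#. -> #   bit 10 = 1  t=1,i=8
  .#..# -> .   bit 9 = 0  t=2,i=2
  .#... -> #   bit 8 = 1  t=2,i=13
  ..### -> #   bit 7 = 1  t=0,i=3
  ..##. -> .   bit 6 = 0  t=2,i=16
  ..#.# -> #   bit 5 = 1  t=0,i=9
  ..#.. -> .   bit 4 = 0  t=2,i=1
  ...## -> #   bit 3 = 1  t=2,i=15
  ...#. -> #   bit 2 = 1  t=5,i=17
  ....# -> #   bit 1 = 1  t=3,i=5
  ..... -> .   bit 0 = 0  t=3,i=2
  bits 11000011011100001111010110101110 = 3278960046

3278960046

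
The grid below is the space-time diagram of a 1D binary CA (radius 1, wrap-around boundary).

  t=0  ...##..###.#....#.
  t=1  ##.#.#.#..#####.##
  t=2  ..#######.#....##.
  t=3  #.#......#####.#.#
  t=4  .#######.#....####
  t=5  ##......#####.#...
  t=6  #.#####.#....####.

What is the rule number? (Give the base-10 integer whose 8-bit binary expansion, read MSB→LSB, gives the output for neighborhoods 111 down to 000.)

61

  ### -> .   bit 7 = 0  t=0,i=8
  ##. -> .   bit 6 = 0  t=0,i=4
  #.# -> #   bit 5 = 1  t=0,i=10
  #.. -> #   bit 4 = 1  t=0,i=5
  .## -> #   bit 3 = 1  t=0,i=3
  .#. -> #   bit 2 = 1  t=0,i=11
  ..# -> .   bit 1 = 0  t=0,i=2
  ... -> #   bit 0 = 1  t=0,i=0
  bits 00111101 = 61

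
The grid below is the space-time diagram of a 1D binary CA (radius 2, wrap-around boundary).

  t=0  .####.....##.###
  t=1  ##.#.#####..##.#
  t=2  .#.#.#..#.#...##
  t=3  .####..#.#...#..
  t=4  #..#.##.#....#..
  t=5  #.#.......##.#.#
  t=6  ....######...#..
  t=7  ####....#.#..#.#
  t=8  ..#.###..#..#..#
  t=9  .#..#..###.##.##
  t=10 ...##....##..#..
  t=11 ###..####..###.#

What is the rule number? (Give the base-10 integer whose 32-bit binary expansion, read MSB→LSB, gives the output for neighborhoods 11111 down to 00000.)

1805976603

  #####|.  b31=0 t=1,i=7
  ####.|#  b30=1 t=0,i=3
  ###.#|#  b29=1 t=0,i=15
  ###..|.  b28=0 t=0,i=4
  ##.##|#  b27=1 t=0,i=0
  ##.#.|.  b26=0 t=1,i=2
  ##..#|#  b25=1 t=1,i=10
  ##...|#  b24=1 t=0,i=5
  #.###|#  b23=1 t=0,i=1
  #.##.|.  b22=0 t=4,i=5
  #.#.#|#  b21=1 t=1,i=3
  #.#..|.  b20=0 t=2,i=5
  #..##|.  b19=0 t=1,i=11
  #..#.|#  b18=1 t=2,i=7
  #...#|.  b17=0 t=2,i=12
  #....|#  b16=1 t=0,i=6
  .####|.  b15=0 t=0,i=2
  .###.|.  b14=0 t=0,i=14
  .##.#|.  b13=0 t=0,i=11
  .##..|.  b12=0 t=10,i=4
  .#.##|.  b11=0 t=1,i=4
  .#.#.|#  b10=1 t=2,i=2
  .#..#|.  b9=0 t=2,i=6
  .#...|.  b8=0 t=2,i=11
  ..###|.  b7=0 t=3,i=1
  ..##.|.  b6=0 t=0,i=10
  ..#.#|.  b5=0 t=2,i=8
  ..#..|#  b4=1 t=3,i=13
  ...##|#  b3=1 t=0,i=9
  ...#.|.  b2=0 t=3,i=12
  ....#|#  b1=1 t=0,i=8
  .....|#  b0=1 t=0,i=7
  bits 01101011101001010000010000011011 = 1805976603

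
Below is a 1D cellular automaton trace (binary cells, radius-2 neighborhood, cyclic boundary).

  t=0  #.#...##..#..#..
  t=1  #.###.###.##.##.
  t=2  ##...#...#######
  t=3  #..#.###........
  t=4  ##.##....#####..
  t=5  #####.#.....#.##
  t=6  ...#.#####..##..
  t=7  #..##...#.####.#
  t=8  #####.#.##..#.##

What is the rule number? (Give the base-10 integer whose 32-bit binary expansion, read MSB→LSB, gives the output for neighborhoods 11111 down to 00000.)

1316698993

  [31] ##### => .  t=2,i=11
  [30] ####. => #  t=2,i=0
  [29] ###.# => .  t=1,i=4
  [28] ###.. => .  t=2,i=1
  [27] ##.## => #  t=1,i=5
  [26] ##.#. => #  t=1,i=15
  [25] ##..# => #  t=0,i=8
  [24] ##... => .  t=2,i=2
  [23] #.### => .  t=1,i=2
  [22] #.##. => #  t=1,i=10
  [21] #.#.# => #  t=1,i=0
  [20] #.#.. => #  t=0,i=2
  [19] #..## => #  t=4,i=15
  [18] #..#. => .  t=0,i=9
  [17] #...# => #  t=0,i=4
  [16] #.... => #  t=3,i=9
  [15] .#### => .  t=2,i=10
  [14] .###. => .  t=1,i=3
  [13] .##.# => #  t=1,i=11
  [12] .##.. => #  t=0,i=7
  [11] .#.## => #  t=1,i=1
  [10] .#.#. => .  t=0,i=1
  [9] .#..# => #  t=0,i=11
  [8] .#... => #  t=0,i=3
  [7] ..### => .  t=2,i=9
  [6] ..##. => #  t=0,i=6
  [5] ..#.# => #  t=0,i=0
  [4] ..#.. => #  t=0,i=10
  [3] ...## => .  t=0,i=5
  [2] ...#. => .  t=2,i=4
  [1] ....# => .  t=3,i=14
  [0] ..... => #  t=3,i=10
  bits 01001110011110110011101101110001 = 1316698993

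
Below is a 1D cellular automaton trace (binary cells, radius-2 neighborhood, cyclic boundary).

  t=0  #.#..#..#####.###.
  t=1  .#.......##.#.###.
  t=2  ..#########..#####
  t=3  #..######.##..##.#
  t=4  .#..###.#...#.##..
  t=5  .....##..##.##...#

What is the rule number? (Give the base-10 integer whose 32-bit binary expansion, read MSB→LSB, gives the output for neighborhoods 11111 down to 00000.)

  nb #####: next=#  (t=0,i=10, bit31=1)
  nb ####.: next=.  (t=0,i=11, bit30=0)
  nb ###.#: next=#  (t=0,i=12, bit29=1)
  nb ###..: next=#  (t=1,i=16, bit28=1)
  nb ##.##: next=.  (t=0,i=13, bit27=0)
  nb ##.#.: next=.  (t=0,i=17, bit26=0)
  nb ##..#: next=#  (t=1,i=17, bit25=1)
  nb ##...: next=.  (t=4,i=16, bit24=0)
  nb #.###: next=#  (t=0,i=14, bit23=1)
  nb #.##.: next=.  (t=3,i=10, bit22=0)
  nb #.#.#: next=.  (t=0,i=0, bit21=0)
  nb #.#..: next=.  (t=0,i=2, bit20=0)
  nb #..##: next=.  (t=0,i=7, bit19=0)
  nb #..#.: next=.  (t=0,i=4, bit18=0)
  nb #...#: next=#  (t=4,i=10, bit17=1)
  nb #....: next=#  (t=1,i=3, bit16=1)
  nb .####: next=#  (t=0,i=9, bit15=1)
  nb .###.: next=#  (t=0,i=15, bit14=1)
  nb .##.#: next=#  (t=1,i=10, bit13=1)
  nb .##..: next=.  (t=3,i=0, bit12=0)
  nb .#.##: next=#  (t=1,i=13, bit11=1)
  nb .#.#.: next=#  (t=0,i=1, bit10=1)
  nb .#..#: next=.  (t=0,i=3, bit9=0)
  nb .#...: next=#  (t=1,i=2, bit8=1)
  nb ..###: next=.  (t=0,i=8, bit7=0)
  nb ..##.: next=#  (t=1,i=9, bit6=1)
  nb ..#.#: next=#  (t=4,i=12, bit5=1)
  nb ..#..: next=.  (t=0,i=5, bit4=0)
  nb ...##: next=#  (t=1,i=8, bit3=1)
  nb ...#.: next=.  (t=4,i=0, bit2=0)
  nb ....#: next=#  (t=1,i=7, bit1=1)
  nb .....: next=#  (t=1,i=4, bit0=1)
  bits 10110010100000111110110101101011 = 2994990443

2994990443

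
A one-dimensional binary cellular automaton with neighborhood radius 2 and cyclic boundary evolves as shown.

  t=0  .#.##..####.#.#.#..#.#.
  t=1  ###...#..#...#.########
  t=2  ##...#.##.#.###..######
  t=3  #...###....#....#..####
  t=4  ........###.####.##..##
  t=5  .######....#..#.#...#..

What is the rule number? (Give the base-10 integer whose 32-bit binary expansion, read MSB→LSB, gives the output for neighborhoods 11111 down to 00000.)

3357347623

  #####|#  b31=1 t=1,i=0
  ####.|#  b30=1 t=0,i=9
  ###.#|.  b29=0 t=0,i=10
  ###..|.  b28=0 t=1,i=2
  ##.##|#  b27=1 t=4,i=11
  ##.#.|.  b26=0 t=0,i=11
  ##..#|.  b25=0 t=0,i=5
  ##...|.  b24=0 t=1,i=3
  #.###|.  b23=0 t=1,i=15
  #.##.|.  b22=0 t=0,i=3
  #.#.#|.  b21=0 t=0,i=12
  #.#..|#  b20=1 t=0,i=16
  #..##|#  b19=1 t=0,i=6
  #..#.|#  b18=1 t=0,i=0
  #...#|.  b17=0 t=1,i=4
  #....|#  b16=1 t=3,i=8
  .####|.  b15=0 t=0,i=8
  .###.|.  b14=0 t=2,i=13
  .##.#|.  b13=0 t=2,i=8
  .##..|.  b12=0 t=0,i=4
  .#.##|#  b11=1 t=0,i=2
  .#.#.|#  b10=1 t=0,i=13
  .#..#|#  b9=1 t=0,i=17
  .#...|#  b8=1 t=1,i=10
  ..###|.  b7=0 t=0,i=7
  ..##.|.  b6=0 t=4,i=21
  ..#.#|#  b5=1 t=0,i=1
  ..#..|.  b4=0 t=1,i=6
  ...##|.  b3=0 t=3,i=3
  ...#.|#  b2=1 t=1,i=5
  ....#|#  b1=1 t=3,i=9
  .....|#  b0=1 t=4,i=2
  bits 11001000000111010000111100100111 = 3357347623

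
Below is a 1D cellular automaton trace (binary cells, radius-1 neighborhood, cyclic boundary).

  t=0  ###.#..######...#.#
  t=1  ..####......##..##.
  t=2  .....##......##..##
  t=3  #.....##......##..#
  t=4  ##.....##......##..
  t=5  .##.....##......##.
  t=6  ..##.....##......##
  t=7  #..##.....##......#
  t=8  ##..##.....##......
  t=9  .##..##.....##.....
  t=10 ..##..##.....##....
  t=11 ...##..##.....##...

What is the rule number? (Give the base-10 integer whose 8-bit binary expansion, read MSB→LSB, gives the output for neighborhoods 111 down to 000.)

116

  nb ###: next=.  (t=0,i=0, bit7=0)
  nb ##.: next=#  (t=0,i=2, bit6=1)
  nb #.#: next=#  (t=0,i=3, bit5=1)
  nb #..: next=#  (t=0,i=5, bit4=1)
  nb .##: next=.  (t=0,i=7, bit3=0)
  nb .#.: next=#  (t=0,i=4, bit2=1)
  nb ..#: next=.  (t=0,i=6, bit1=0)
  nb ...: next=.  (t=0,i=14, bit0=0)
  bits 01110100 = 116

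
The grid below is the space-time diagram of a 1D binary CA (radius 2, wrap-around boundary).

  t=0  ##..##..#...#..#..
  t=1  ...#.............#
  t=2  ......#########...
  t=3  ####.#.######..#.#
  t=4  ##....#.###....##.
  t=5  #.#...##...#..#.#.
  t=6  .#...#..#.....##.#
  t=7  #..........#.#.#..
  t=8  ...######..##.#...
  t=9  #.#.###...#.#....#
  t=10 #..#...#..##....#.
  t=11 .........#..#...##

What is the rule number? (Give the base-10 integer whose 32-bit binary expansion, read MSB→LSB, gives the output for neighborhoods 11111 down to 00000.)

  ##### -> #   bit 31 = 1  t=2,i=8
  ####. -> .   bit 30 = 0  t=2,i=13
  ###.# -> .   bit 29 = 0  t=3,i=3
  ###.. -> .   bit 28 = 0  t=2,i=14
  ##.## -> .   bit 27 = 0  t=4,i=17
  ##.#. -> .   bit 26 = 0  t=3,i=4
  ##..# -> .   bit 25 = 0  t=0,i=2
  ##... -> #   bit 24 = 1  t=2,i=15
  #.### -> .   bit 23 = 0  t=3,i=7
  #.##. -> #   bit 22 = 1  t=4,i=0
  #.#.# -> .   bit 21 = 0  t=3,i=5
  #.#.. -> .   bit 20 = 0  t=5,i=2
  #..## -> #   bit 19 = 1  t=0,i=3
  #..#. -> .   bit 18 = 0  t=0,i=7
  #...# -> .   bit 17 = 0  t=0,i=10
  #.... -> .   bit 16 = 0  t=1,i=5
  .#### -> #   bit 15 = 1  t=2,i=7
  .###. -> .   bit 14 = 0  t=4,i=9
  .##.# -> #   bit 13 = 1  t=4,i=16
  .##.. -> .   bit 12 = 0  t=0,i=1
  .#.## -> #   bit 11 = 1  t=3,i=6
  .#.#. -> #   bit 10 = 1  t=5,i=1
  .#..# -> .   bit 9 = 0  t=0,i=13
  .#... -> .   bit 8 = 0  t=0,i=9
  ..### -> .   bit 7 = 0  t=2,i=6
  ..##. -> .   bit 6 = 0  t=0,i=0
  ..#.# -> #   bit 5 = 1  t=3,i=15
  ..#.. -> .   bit 4 = 0  t=0,i=8
  ...## -> #   bit 3 = 1  t=2,i=5
  ...#. -> .   bit 2 = 0  t=0,i=11
  ....# -> .   bit 1 = 0  t=1,i=15
  ..... -> #   bit 0 = 1  t=1,i=6
  bits 10000001010010001010110000101001 = 2169023529

2169023529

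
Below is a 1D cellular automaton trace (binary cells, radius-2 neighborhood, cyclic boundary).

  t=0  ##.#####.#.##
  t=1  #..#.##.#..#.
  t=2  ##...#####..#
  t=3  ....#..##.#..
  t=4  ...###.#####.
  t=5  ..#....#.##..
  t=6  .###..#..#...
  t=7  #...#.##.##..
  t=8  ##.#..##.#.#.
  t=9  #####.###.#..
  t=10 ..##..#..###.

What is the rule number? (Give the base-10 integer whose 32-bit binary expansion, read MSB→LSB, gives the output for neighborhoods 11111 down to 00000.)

3335530332

  nb #####: next=#  (t=0,i=5, bit31=1)
  nb ####.: next=#  (t=0,i=0, bit30=1)
  nb ###.#: next=.  (t=0,i=1, bit29=0)
  nb ###..: next=.  (t=2,i=1, bit28=0)
  nb ##.##: next=.  (t=0,i=2, bit27=0)
  nb ##.#.: next=#  (t=0,i=8, bit26=1)
  nb ##..#: next=#  (t=2,i=10, bit25=1)
  nb ##...: next=.  (t=2,i=2, bit24=0)
  nb #.###: next=#  (t=0,i=3, bit23=1)
  nb #.##.: next=#  (t=1,i=5, bit22=1)
  nb #.#.#: next=.  (t=0,i=9, bit21=0)
  nb #.#..: next=#  (t=1,i=0, bit20=1)
  nb #..##: next=.  (t=2,i=11, bit19=0)
  nb #..#.: next=.  (t=1,i=2, bit18=0)
  nb #...#: next=.  (t=2,i=3, bit17=0)
  nb #....: next=.  (t=3,i=12, bit16=0)
  nb .####: next=.  (t=0,i=4, bit15=0)
  nb .###.: next=.  (t=2,i=0, bit14=0)
  nb .##.#: next=#  (t=1,i=6, bit13=1)
  nb .##..: next=.  (t=5,i=10, bit12=0)
  nb .#.##: next=.  (t=0,i=10, bit11=0)
  nb .#.#.: next=#  (t=1,i=12, bit10=1)
  nb .#..#: next=#  (t=1,i=1, bit9=1)
  nb .#...: next=#  (t=3,i=11, bit8=1)
  nb ..###: next=.  (t=2,i=5, bit7=0)
  nb ..##.: next=#  (t=3,i=7, bit6=1)
  nb ..#.#: next=.  (t=1,i=3, bit5=0)
  nb ..#..: next=#  (t=3,i=4, bit4=1)
  nb ...##: next=#  (t=2,i=4, bit3=1)
  nb ...#.: next=#  (t=3,i=3, bit2=1)
  nb ....#: next=.  (t=3,i=2, bit1=0)
  nb .....: next=.  (t=3,i=0, bit0=0)
  bits 11000110110100000010011101011100 = 3335530332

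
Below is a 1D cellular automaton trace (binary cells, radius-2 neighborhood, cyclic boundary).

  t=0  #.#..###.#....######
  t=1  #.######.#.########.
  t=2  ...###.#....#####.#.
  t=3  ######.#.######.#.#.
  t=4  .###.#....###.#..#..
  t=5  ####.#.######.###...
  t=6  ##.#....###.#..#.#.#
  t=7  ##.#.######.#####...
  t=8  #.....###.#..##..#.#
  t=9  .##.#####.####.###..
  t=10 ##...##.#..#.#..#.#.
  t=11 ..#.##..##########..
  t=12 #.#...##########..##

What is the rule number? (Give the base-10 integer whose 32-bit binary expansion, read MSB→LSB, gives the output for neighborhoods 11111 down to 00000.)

2736637674

  ##### -> #   bit 31 = 1  t=0,i=16
  ####. -> .   bit 30 = 0  t=0,i=19
  ###.# -> #   bit 29 = 1  t=0,i=0
  ###.. -> .   bit 28 = 0  t=5,i=16
  ##.## -> .   bit 27 = 0  t=5,i=13
  ##.#. -> .   bit 26 = 0  t=0,i=1
  ##..# -> #   bit 25 = 1  t=8,i=15
  ##... -> #   bit 24 = 1  t=5,i=17
  #.### -> .   bit 23 = 0  t=1,i=2
  #.##. -> .   bit 22 = 0  t=8,i=19
  #.#.# -> .   bit 21 = 0  t=1,i=0
  #.#.. -> #   bit 20 = 1  t=0,i=2
  #..## -> #   bit 19 = 1  t=0,i=4
  #..#. -> #   bit 18 = 1  t=4,i=16
  #...# -> .   bit 17 = 0  t=4,i=19
  #.... -> #   bit 16 = 1  t=0,i=11
  .#### -> #   bit 15 = 1  t=0,i=15
  .###. -> #   bit 14 = 1  t=0,i=6
  .##.# -> .   bit 13 = 0  t=7,i=1
  .##.. -> .   bit 12 = 0  t=8,i=0
  .#.## -> .   bit 11 = 0  t=1,i=1
  .#.#. -> #   bit 10 = 1  t=3,i=17
  .#..# -> #   bit 9 = 1  t=0,i=3
  .#... -> .   bit 8 = 0  t=0,i=10
  ..### -> #   bit 7 = 1  t=0,i=5
  ..##. -> #   bit 6 = 1  t=7,i=0
  ..#.# -> #   bit 5 = 1  t=6,i=15
  ..#.. -> .   bit 4 = 0  t=4,i=17
  ...## -> #   bit 3 = 1  t=0,i=13
  ...#. -> .   bit 2 = 0  t=11,i=1
  ....# -> #   bit 1 = 1  t=0,i=12
  ..... -> .   bit 0 = 0  t=8,i=3
  bits 10100011000111011100011011101010 = 2736637674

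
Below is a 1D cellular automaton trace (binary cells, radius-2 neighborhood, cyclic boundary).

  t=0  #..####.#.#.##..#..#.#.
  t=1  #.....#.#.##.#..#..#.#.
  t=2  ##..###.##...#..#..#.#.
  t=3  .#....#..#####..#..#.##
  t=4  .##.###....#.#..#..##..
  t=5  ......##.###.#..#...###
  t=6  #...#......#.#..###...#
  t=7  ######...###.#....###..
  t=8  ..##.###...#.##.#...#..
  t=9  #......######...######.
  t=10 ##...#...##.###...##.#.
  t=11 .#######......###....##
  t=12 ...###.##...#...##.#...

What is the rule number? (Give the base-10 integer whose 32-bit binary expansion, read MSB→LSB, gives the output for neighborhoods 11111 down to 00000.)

2972850486

  ##### -> #   bit 31 = 1  t=3,i=11
  ####. -> .   bit 30 = 0  t=0,i=5
  ###.# -> #   bit 29 = 1  t=0,i=6
  ###.. -> #   bit 28 = 1  t=3,i=13
  ##.## -> .   bit 27 = 0  t=2,i=7
  ##.#. -> .   bit 26 = 0  t=0,i=7
  ##..# -> .   bit 25 = 0  t=0,i=14
  ##... -> #   bit 24 = 1  t=2,i=10
  #.### -> .   bit 23 = 0  t=4,i=4
  #.##. -> .   bit 22 = 0  t=0,i=12
  #.#.# -> #   bit 21 = 1  t=0,i=8
  #.#.. -> #   bit 20 = 1  t=0,i=0
  #..## -> .   bit 19 = 0  t=0,i=2
  #..#. -> .   bit 18 = 0  t=0,i=15
  #...# -> #   bit 17 = 1  t=2,i=11
  #.... -> .   bit 16 = 0  t=1,i=2
  .#### -> .   bit 15 = 0  t=0,i=4
  .###. -> .   bit 14 = 0  t=2,i=5
  .##.# -> .   bit 13 = 0  t=1,i=11
  .##.. -> #   bit 12 = 1  t=0,i=13
  .#.## -> #   bit 11 = 1  t=0,i=11
  .#.#. -> .   bit 10 = 0  t=0,i=9
  .#..# -> .   bit 9 = 0  t=0,i=1
  .#... -> #   bit 8 = 1  t=1,i=1
  ..### -> .   bit 7 = 0  t=0,i=3
  ..##. -> .   bit 6 = 0  t=4,i=1
  ..#.# -> #   bit 5 = 1  t=0,i=19
  ..#.. -> #   bit 4 = 1  t=0,i=16
  ...## -> .   bit 3 = 0  t=4,i=0
  ...#. -> #   bit 2 = 1  t=1,i=5
  ....# -> #   bit 1 = 1  t=1,i=4
  ..... -> .   bit 0 = 0  t=1,i=3
  bits 10110001001100100001100100110110 = 2972850486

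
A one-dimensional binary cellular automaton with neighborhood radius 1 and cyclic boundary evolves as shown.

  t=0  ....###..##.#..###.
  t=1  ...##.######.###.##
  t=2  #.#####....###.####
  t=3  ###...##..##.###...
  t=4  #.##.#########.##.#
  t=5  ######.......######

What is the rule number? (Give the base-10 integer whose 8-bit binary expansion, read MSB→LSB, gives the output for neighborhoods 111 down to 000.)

  [7] ### => .  t=0,i=5
  [6] ##. => #  t=0,i=6
  [5] #.# => #  t=0,i=11
  [4] #.. => #  t=0,i=7
  [3] .## => #  t=0,i=4
  [2] .#. => .  t=0,i=12
  [1] ..# => #  t=0,i=3
  [0] ... => .  t=0,i=0
  bits 01111010 = 122

122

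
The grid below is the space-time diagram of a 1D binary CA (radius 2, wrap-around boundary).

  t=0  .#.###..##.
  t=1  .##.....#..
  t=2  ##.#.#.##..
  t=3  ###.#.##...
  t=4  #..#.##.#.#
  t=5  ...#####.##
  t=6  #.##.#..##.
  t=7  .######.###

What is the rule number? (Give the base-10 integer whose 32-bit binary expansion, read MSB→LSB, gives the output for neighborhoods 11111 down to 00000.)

  nb #####: next=#  (t=5,i=5, bit31=1)
  nb ####.: next=.  (t=5,i=6, bit30=0)
  nb ###.#: next=.  (t=3,i=2, bit29=0)
  nb ###..: next=.  (t=0,i=5, bit28=0)
  nb ##.##: next=#  (t=5,i=8, bit27=1)
  nb ##.#.: next=#  (t=2,i=2, bit26=1)
  nb ##..#: next=.  (t=0,i=6, bit25=0)
  nb ##...: next=#  (t=1,i=3, bit24=1)
  nb #.###: next=.  (t=0,i=3, bit23=0)
  nb #.##.: next=#  (t=2,i=7, bit22=1)
  nb #.#.#: next=.  (t=2,i=3, bit21=0)
  nb #.#..: next=#  (t=6,i=5, bit20=1)
  nb #..##: next=.  (t=0,i=7, bit19=0)
  nb #..#.: next=.  (t=0,i=0, bit18=0)
  nb #...#: next=.  (t=1,i=10, bit17=0)
  nb #....: next=.  (t=1,i=4, bit16=0)
  nb .####: next=.  (t=5,i=4, bit15=0)
  nb .###.: next=.  (t=0,i=4, bit14=0)
  nb .##.#: next=#  (t=2,i=1, bit13=1)
  nb .##..: next=.  (t=0,i=9, bit12=0)
  nb .#.##: next=#  (t=0,i=2, bit11=1)
  nb .#.#.: next=#  (t=2,i=4, bit10=1)
  nb .#..#: next=#  (t=6,i=6, bit9=1)
  nb .#...: next=.  (t=1,i=9, bit8=0)
  nb ..###: next=#  (t=3,i=0, bit7=1)
  nb ..##.: next=#  (t=0,i=8, bit6=1)
  nb ..#.#: next=#  (t=0,i=1, bit5=1)
  nb ..#..: next=#  (t=1,i=8, bit4=1)
  nb ...##: next=#  (t=1,i=0, bit3=1)
  nb ...#.: next=#  (t=1,i=7, bit2=1)
  nb ....#: next=.  (t=1,i=6, bit1=0)
  nb .....: next=#  (t=1,i=5, bit0=1)
  bits 10001101010100000010111011111101 = 2370842365

2370842365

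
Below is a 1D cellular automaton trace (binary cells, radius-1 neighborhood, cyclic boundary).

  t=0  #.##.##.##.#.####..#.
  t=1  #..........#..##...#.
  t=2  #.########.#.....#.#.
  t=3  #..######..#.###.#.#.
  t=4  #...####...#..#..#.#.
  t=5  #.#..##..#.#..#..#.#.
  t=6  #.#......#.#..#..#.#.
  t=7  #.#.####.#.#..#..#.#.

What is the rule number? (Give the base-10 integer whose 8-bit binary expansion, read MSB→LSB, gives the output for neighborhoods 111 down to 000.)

133

  nb ###: next=#  (t=0,i=14, bit7=1)
  nb ##.: next=.  (t=0,i=3, bit6=0)
  nb #.#: next=.  (t=0,i=1, bit5=0)
  nb #..: next=.  (t=0,i=17, bit4=0)
  nb .##: next=.  (t=0,i=2, bit3=0)
  nb .#.: next=#  (t=0,i=0, bit2=1)
  nb ..#: next=.  (t=0,i=18, bit1=0)
  nb ...: next=#  (t=1,i=2, bit0=1)
  bits 10000101 = 133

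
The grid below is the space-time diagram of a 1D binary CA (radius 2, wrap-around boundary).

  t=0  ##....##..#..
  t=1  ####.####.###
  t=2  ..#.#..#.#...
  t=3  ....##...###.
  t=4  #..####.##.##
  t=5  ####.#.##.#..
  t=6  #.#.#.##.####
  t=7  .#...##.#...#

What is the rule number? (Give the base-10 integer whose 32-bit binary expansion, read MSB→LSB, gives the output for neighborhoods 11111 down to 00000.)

1599675352

  ##### -> .   bit 31 = 0  t=1,i=0
  ####. -> #   bit 30 = 1  t=1,i=2
  ###.# -> .   bit 29 = 0  t=1,i=3
  ###.. -> #   bit 28 = 1  t=3,i=11
  ##.## -> #   bit 27 = 1  t=1,i=4
  ##.#. -> #   bit 26 = 1  t=5,i=4
  ##..# -> #   bit 25 = 1  t=0,i=8
  ##... -> #   bit 24 = 1  t=0,i=2
  #.### -> .   bit 23 = 0  t=1,i=5
  #.##. -> #   bit 22 = 1  t=4,i=8
  #.#.# -> .   bit 21 = 0  t=5,i=5
  #.#.. -> #   bit 20 = 1  t=2,i=4
  #..## -> #   bit 19 = 1  t=0,i=12
  #..#. -> .   bit 18 = 0  t=0,i=9
  #...# -> .   bit 17 = 0  t=3,i=7
  #.... -> #   bit 16 = 1  t=0,i=3
  .#### -> .   bit 15 = 0  t=1,i=6
  .###. -> .   bit 14 = 0  t=3,i=10
  .##.# -> .   bit 13 = 0  t=4,i=9
  .##.. -> #   bit 12 = 1  t=0,i=1
  .#.## -> #   bit 11 = 1  t=5,i=6
  .#.#. -> .   bit 10 = 0  t=2,i=3
  .#..# -> #   bit 9 = 1  t=0,i=11
  .#... -> #   bit 8 = 1  t=2,i=10
  ..### -> #   bit 7 = 1  t=3,i=9
  ..##. -> #   bit 6 = 1  t=0,i=0
  ..#.# -> .   bit 5 = 0  t=2,i=2
  ..#.. -> #   bit 4 = 1  t=0,i=10
  ...## -> #   bit 3 = 1  t=0,i=5
  ...#. -> .   bit 2 = 0  t=2,i=1
  ....# -> .   bit 1 = 0  t=0,i=4
  ..... -> .   bit 0 = 0  t=2,i=12
  bits 01011111010110010001101111011000 = 1599675352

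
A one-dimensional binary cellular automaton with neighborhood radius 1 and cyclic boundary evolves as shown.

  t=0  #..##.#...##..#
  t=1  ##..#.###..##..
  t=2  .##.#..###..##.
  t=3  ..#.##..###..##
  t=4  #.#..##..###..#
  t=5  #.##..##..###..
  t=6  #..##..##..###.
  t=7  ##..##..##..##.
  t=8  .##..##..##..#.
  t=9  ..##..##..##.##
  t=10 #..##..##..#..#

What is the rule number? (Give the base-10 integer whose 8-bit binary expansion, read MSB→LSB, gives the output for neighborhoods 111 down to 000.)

  ### -> #   bit 7 = 1  t=1,i=7
  ##. -> #   bit 6 = 1  t=0,i=0
  #.# -> .   bit 5 = 0  t=0,i=5
  #.. -> #   bit 4 = 1  t=0,i=1
  .## -> .   bit 3 = 0  t=0,i=3
  .#. -> #   bit 2 = 1  t=0,i=6
  ..# -> .   bit 1 = 0  t=0,i=2
  ... -> #   bit 0 = 1  t=0,i=8
  bits 11010101 = 213

213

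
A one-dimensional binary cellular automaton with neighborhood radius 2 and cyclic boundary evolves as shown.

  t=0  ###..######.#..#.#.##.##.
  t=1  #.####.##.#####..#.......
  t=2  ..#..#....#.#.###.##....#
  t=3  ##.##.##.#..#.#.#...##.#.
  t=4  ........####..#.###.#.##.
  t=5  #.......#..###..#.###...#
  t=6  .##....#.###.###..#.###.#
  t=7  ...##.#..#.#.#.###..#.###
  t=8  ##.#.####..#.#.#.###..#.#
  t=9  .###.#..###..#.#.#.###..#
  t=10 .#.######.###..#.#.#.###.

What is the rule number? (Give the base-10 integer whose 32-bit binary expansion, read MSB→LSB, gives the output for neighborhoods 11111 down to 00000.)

  nb #####: next=#  (t=0,i=7, bit31=1)
  nb ####.: next=.  (t=0,i=9, bit30=0)
  nb ###.#: next=#  (t=0,i=10, bit29=1)
  nb ###..: next=#  (t=0,i=2, bit28=1)
  nb ##.##: next=.  (t=0,i=21, bit27=0)
  nb ##.#.: next=#  (t=0,i=11, bit26=1)
  nb ##..#: next=#  (t=0,i=3, bit25=1)
  nb ##...: next=#  (t=2,i=20, bit24=1)
  nb #.###: next=#  (t=0,i=0, bit23=1)
  nb #.##.: next=.  (t=0,i=19, bit22=0)
  nb #.#.#: next=#  (t=0,i=17, bit21=1)
  nb #.#..: next=#  (t=0,i=12, bit20=1)
  nb #..##: next=#  (t=0,i=4, bit19=1)
  nb #..#.: next=#  (t=0,i=14, bit18=1)
  nb #...#: next=#  (t=3,i=18, bit17=1)
  nb #....: next=#  (t=1,i=19, bit16=1)
  nb .####: next=.  (t=0,i=6, bit15=0)
  nb .###.: next=.  (t=0,i=1, bit14=0)
  nb .##.#: next=.  (t=0,i=20, bit13=0)
  nb .##..: next=.  (t=2,i=19, bit12=0)
  nb .#.##: next=.  (t=0,i=18, bit11=0)
  nb .#.#.: next=.  (t=0,i=16, bit10=0)
  nb .#..#: next=#  (t=0,i=13, bit9=1)
  nb .#...: next=#  (t=1,i=18, bit8=1)
  nb ..###: next=#  (t=0,i=5, bit7=1)
  nb ..##.: next=#  (t=3,i=20, bit6=1)
  nb ..#.#: next=.  (t=0,i=15, bit5=0)
  nb ..#..: next=.  (t=1,i=17, bit4=0)
  nb ...##: next=.  (t=3,i=19, bit3=0)
  nb ...#.: next=#  (t=1,i=24, bit2=1)
  nb ....#: next=.  (t=1,i=23, bit1=0)
  nb .....: next=.  (t=1,i=20, bit0=0)
  bits 10110111101111110000001111000100 = 3082748868

3082748868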